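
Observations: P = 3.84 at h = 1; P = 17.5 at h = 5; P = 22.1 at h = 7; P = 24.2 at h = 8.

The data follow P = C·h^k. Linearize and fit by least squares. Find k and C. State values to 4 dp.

k = 0.8973, C = 3.8899

Let Y = ln P. Fitting Y = k·ln h + ln C by least squares:
Σln h = 5.6348, Σ(ln h)² = 10.7009, Σln P = 10.4896, Σln h·ln P = 17.2561.
Equations: 10.7009·k + 5.6348·ln C = 17.2561;  5.6348·k + 4·ln C = 10.4896.
Δ = 10.7009·4 − (5.6348)² = 11.0529; k = (17.2561·4 − 5.6348·10.4896)/11.0529 = 0.89729, ln C = (10.7009·10.4896 − 5.6348·17.2561)/11.0529 = 1.35839, so C = exp(1.35839) = 3.88993.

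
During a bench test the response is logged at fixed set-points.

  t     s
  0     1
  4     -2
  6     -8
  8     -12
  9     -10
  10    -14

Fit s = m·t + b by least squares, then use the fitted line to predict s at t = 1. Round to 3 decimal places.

Sums needed: Σt·t = 297, Σt = 37, Σ1 = 6.
And Σt·s = -382, Σs = -45.
det = 297·6 − 37² = 413.
m = ((-382)·6 − 37·(-45))/413 = -627/413; b = (297·(-45) − 37·(-382))/413 = 769/413.
At t = 1: ŝ = (-627/413)·(1) + (769/413)·(1) = 142/413.

ŝ = 0.344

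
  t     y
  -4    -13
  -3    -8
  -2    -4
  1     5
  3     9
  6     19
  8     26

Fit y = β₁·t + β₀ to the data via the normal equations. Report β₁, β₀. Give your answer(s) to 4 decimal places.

From the data, Σt·t = 139, Σt = 9, Σ1 = 7.
And Σt·y = 438, Σy = 34.
XᵀX·[β₁, β₀]ᵀ = Xᵀy becomes [[139, 9]; [9, 7]]·[β₁, β₀]ᵀ = [438, 34]ᵀ.
Δ = 139·7 − 9² = 892.
β₁ = (438·7 − 9·34)/892 = 690/223; β₀ = (139·34 − 9·438)/892 = 196/223.

β₁ = 3.0942, β₀ = 0.8789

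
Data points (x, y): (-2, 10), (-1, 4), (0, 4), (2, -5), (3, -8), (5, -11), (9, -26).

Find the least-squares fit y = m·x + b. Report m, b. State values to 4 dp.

m = -3.1324, b = 2.5882

The normal system AᵀA·[m, b]ᵀ = Aᵀy is [[124, 16]; [16, 7]]·[m, b]ᵀ = [-347, -32]ᵀ.
det = 124·7 − 16² = 612.
m = ((-347)·7 − 16·(-32))/612 = -213/68; b = (124·(-32) − 16·(-347))/612 = 44/17.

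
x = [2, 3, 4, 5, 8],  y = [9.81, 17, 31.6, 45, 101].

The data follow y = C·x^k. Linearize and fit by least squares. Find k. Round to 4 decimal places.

Linearized form: ln y = k·ln x + ln C. From the 5 transformed points,
AᵀA = [[10.5236, 6.8669]; [6.8669, 5]], rhs = [25.2059, 16.9916]ᵀ  (here Σln x = 6.8669, Σ(ln x)² = 10.5236, Σln y = 16.9916, Σln x·ln y = 25.2059).
Solving (det = 5.4631): k = 1.71139, ln C = 1.04791.

k = 1.7114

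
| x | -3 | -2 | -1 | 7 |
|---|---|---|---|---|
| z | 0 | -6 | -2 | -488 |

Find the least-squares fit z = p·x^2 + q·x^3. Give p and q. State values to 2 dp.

With design matrix M, MᵀM = [[2499, 16531]; [16531, 118443]] and Mᵀz = [-23938, -167334]ᵀ.
Determinant 2499·118443 − 16531² = 22715096.
p = ((-23938)·118443 − 16531·(-167334))/22715096 = -25665/8438; q = (2499·(-167334) − 16531·(-23938))/22715096 = -8339/8438.

p = -3.04, q = -0.99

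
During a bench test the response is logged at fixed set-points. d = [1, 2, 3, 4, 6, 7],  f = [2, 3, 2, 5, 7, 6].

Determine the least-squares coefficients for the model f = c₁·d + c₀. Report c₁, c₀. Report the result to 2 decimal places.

c₁ = 0.83, c₀ = 1.00

AᵀA·[c₁, c₀]ᵀ = Aᵀf reads: 115·c₁ + 23·c₀ = 118;  23·c₁ + 6·c₀ = 25.
(Σd·d = 115, Σd = 23, Σ1 = 6, Σd·f = 118, Σf = 25.)
Determinant 115·6 − 23² = 161.
c₁ = (118·6 − 23·25)/161 = 19/23; c₀ = (115·25 − 23·118)/161 = 1.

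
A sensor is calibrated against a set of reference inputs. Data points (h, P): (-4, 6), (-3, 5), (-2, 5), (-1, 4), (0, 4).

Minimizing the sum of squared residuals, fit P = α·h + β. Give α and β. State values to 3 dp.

α = -0.500, β = 3.800

Normal-equation sums: Σh·h = 30, Σh = -10, Σ1 = 5.
And Σh·P = -53, ΣP = 24.
MᵀM·[α, β]ᵀ = MᵀP becomes [[30, -10]; [-10, 5]]·[α, β]ᵀ = [-53, 24]ᵀ.
det = 30·5 − (-10)² = 50.
α = ((-53)·5 − (-10)·24)/50 = -1/2; β = (30·24 − (-10)·(-53))/50 = 19/5.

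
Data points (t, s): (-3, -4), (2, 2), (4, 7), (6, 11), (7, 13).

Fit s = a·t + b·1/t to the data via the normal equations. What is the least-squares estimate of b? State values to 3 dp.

Setting ∂/∂a … = 0 gives: 114·a + 5·b = 201;  5·a + (3329/7056)·b = 653/84.
Determinant 114·(3329/7056) − 5² = 33851/1176.
a = (201·(3329/7056) − 5·(653/84))/(33851/1176) = 131623/67702; b = (114·(653/84) − 5·201)/(33851/1176) = -139692/33851.

b = -4.127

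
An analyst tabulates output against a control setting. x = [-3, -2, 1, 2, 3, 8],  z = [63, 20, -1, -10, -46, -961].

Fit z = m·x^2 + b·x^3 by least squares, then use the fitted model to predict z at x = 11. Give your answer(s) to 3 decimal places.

Setting ∂/∂m … = 0 gives: 4291·m + 32769·b = -61312;  32769·m + 263731·b = -495216.
(Σx^2·x^2 = 4291, Σx^2·x^3 = 32769, Σx^3·x^3 = 263731, Σx^2·z = -61312, Σx^3·z = -495216.)
Eliminating b: 263731·(row 1) − 32769·(row 2) gives 57862360·m = 263731·(-61312) − 32769·(-495216) = 57858032, so m = 7232254/7232795.
Then b = ((-495216) − 32769·(7232254/7232795))/263731 = -14479866/7232795.
At x = 11: ẑ = (7232254/7232795)·(121) + (-14479866/7232795)·(1331) = -18397598912/7232795.

ẑ = -2543.636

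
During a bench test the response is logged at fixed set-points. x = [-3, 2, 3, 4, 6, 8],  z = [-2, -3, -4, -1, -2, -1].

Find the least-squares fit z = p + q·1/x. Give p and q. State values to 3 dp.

Normal-equation sums: Σ1 = 6, Σ1/x = 25/24, Σ1/x·1/x = 37/64.
For Mᵀz: Σz = -13, Σ1/x·z = -23/8.
Eliminating q: (37/64)·(row 1) − (25/24)·(row 2) gives (1373/576)·p = (37/64)·(-13) − (25/24)·(-23/8) = -217/48, so p = -2604/1373.
Then q = ((-23/8) − (25/24)·(-2604/1373))/(37/64) = -2136/1373.

p = -1.897, q = -1.556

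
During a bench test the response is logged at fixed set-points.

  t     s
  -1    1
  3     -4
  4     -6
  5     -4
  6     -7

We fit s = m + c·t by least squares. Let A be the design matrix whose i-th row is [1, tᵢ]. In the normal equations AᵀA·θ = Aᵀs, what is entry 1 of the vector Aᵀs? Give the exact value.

-20

Entry 1 ↔ basis 1, so (Aᵀs)_{1} = Σᵢ sᵢ = (1)·(1) + (1)·(-4) + (1)·(-6) + (1)·(-4) + (1)·(-7) = -20.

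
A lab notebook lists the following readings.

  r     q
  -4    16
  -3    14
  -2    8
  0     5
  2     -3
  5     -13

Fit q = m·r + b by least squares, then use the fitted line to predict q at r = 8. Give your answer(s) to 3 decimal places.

Sums needed: Σr·r = 58, Σr = -2, Σ1 = 6.
For Aᵀq: Σr·q = -193, Σq = 27.
AᵀA·[m, b]ᵀ = Aᵀq becomes [[58, -2]; [-2, 6]]·[m, b]ᵀ = [-193, 27]ᵀ.
Determinant 58·6 − (-2)² = 344.
m = ((-193)·6 − (-2)·27)/344 = -138/43; b = (58·27 − (-2)·(-193))/344 = 295/86.
At r = 8: q̂ = (-138/43)·(8) + (295/86)·(1) = -1913/86.

q̂ = -22.244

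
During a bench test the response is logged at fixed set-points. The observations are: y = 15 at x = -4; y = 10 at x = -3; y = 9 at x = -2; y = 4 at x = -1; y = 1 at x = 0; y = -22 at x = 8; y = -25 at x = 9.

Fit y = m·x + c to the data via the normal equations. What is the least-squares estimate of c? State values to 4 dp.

c = 1.8631

Normal-equation sums: Σx·x = 175, Σx = 7, Σ1 = 7.
For Aᵀy: Σx·y = -513, Σy = -8.
Δ = 175·7 − 7² = 1176.
m = ((-513)·7 − 7·(-8))/1176 = -505/168; c = (175·(-8) − 7·(-513))/1176 = 313/168.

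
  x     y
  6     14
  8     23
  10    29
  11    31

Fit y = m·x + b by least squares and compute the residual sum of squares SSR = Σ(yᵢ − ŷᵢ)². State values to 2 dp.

SSR = 3.56

Normal-equation sums: Σx·x = 321, Σx = 35, Σ1 = 4.
Moment sums: Σx·y = 899, Σy = 97.
Normal equations: [[321, 35]; [35, 4]]·[m, b]ᵀ = [899, 97]ᵀ.
Determinant 321·4 − 35² = 59.
m = (899·4 − 35·97)/59 = 201/59; b = (321·97 − 35·899)/59 = -328/59.
Residuals: -52/59, 77/59, 29/59, -54/59; SSR = 210/59.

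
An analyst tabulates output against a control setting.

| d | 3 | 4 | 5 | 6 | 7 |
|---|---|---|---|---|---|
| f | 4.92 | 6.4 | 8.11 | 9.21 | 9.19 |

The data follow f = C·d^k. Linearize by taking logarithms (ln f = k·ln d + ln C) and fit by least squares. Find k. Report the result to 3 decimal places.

With ln fᵢ as the transformed response and ln dᵢ as the regressor:
XᵀX = [[12.7160, 7.8320]; [7.8320, 5]], rhs = [15.9870, 9.9811]ᵀ  (here Σln d = 7.8320, Σ(ln d)² = 12.7160, Σln f = 9.9811, Σln d·ln f = 15.9870).
Slope k = (n·Σln d·ln f − Σln d·Σln f)/(n·Σ(ln d)² − (Σln d)²) = (5·15.9870 − 7.8320·9.9811)/2.2397 = 0.78708; ln C = (Σln f − k·Σln d)/n = 0.76334.

k = 0.787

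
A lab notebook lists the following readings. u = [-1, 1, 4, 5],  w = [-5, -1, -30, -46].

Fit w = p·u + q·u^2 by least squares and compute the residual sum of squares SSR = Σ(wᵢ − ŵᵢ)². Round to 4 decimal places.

Setting ∂/∂p … = 0 gives: 43·p + 189·q = -346;  189·p + 883·q = -1636.
det = 43·883 − 189² = 2248.
p = ((-346)·883 − 189·(-1636))/2248 = 1843/1124; q = (43·(-1636) − 189·(-346))/2248 = -2477/1124.
Residuals: -325/281, -245/562, -365/281, 503/562; SSR = 2257/562.

SSR = 4.0160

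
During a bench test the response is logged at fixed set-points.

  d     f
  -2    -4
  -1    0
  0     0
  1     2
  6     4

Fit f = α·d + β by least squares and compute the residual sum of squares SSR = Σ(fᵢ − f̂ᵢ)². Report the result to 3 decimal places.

With design matrix X, XᵀX = [[42, 4]; [4, 5]] and Xᵀf = [34, 2]ᵀ.
det = 42·5 − 4² = 194.
α = (34·5 − 4·2)/194 = 81/97; β = (42·2 − 4·34)/194 = -26/97.
Residuals: -200/97, 107/97, 26/97, 139/97, -72/97; SSR = 790/97.

SSR = 8.144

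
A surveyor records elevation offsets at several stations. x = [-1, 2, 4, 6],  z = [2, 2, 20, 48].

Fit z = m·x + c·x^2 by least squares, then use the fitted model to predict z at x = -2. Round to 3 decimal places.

The normal system MᵀM·[m, c]ᵀ = Mᵀz is [[57, 287]; [287, 1569]]·[m, c]ᵀ = [370, 2058]ᵀ.
Eliminating c: 1569·(row 1) − 287·(row 2) gives 7064·m = 1569·370 − 287·2058 = -10116, so m = -2529/1766.
Then c = (2058 − 287·(-2529/1766))/1569 = 2779/1766.
At x = -2: ẑ = (-2529/1766)·(-2) + (2779/1766)·(4) = 8087/883.

ẑ = 9.159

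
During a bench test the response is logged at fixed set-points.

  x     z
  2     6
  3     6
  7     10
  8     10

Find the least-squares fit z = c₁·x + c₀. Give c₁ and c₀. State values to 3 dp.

c₁ = 0.769, c₀ = 4.154

MᵀM·[c₁, c₀]ᵀ = Mᵀz reads: 126·c₁ + 20·c₀ = 180;  20·c₁ + 4·c₀ = 32.
Eliminating c₀: 4·(row 1) − 20·(row 2) gives 104·c₁ = 4·180 − 20·32 = 80, so c₁ = 10/13.
Then c₀ = (32 − 20·(10/13))/4 = 54/13.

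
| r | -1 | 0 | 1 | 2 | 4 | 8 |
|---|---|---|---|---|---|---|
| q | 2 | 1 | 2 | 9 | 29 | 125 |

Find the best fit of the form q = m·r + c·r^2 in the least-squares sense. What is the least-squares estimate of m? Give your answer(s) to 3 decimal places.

The normal equations are: 86·m + 584·c = 1134;  584·m + 4370·c = 8504.
(Σr·r = 86, Σr·r^2 = 584, Σr^2·r^2 = 4370, Σr·q = 1134, Σr^2·q = 8504.)
det = 86·4370 − 584² = 34764.
m = (1134·4370 − 584·8504)/34764 = -2689/8691; c = (86·8504 − 584·1134)/34764 = 17272/8691.

m = -0.309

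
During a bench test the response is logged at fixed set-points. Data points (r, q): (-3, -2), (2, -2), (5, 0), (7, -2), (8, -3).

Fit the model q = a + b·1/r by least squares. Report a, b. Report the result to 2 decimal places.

With design matrix A, AᵀA = [[5, 533/840]; [533/840, 308449/705600]] and Aᵀq = [-9, -167/168]ᵀ.
Eliminating b: (308449/705600)·(row 1) − (533/840)·(row 2) gives (314539/176400)·a = (308449/705600)·(-9) − (533/840)·(-167/168) = -166499/50400, so a = -1165493/629078.
Then b = ((-167/168) − (533/840)·(-1165493/629078))/(308449/705600) = 130620/314539.

a = -1.85, b = 0.42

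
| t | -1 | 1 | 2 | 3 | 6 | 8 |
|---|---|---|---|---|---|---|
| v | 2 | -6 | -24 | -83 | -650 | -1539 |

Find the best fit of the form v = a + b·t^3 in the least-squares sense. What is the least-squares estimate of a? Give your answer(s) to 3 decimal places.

a = -1.459

Compute the Gram sums: Σ1 = 6, Σt^3 = 763, Σt^3·t^3 = 309595.
Moment sums: Σv = -2300, Σt^3·v = -930809.
Normal equations: [[6, 763]; [763, 309595]]·[a, b]ᵀ = [-2300, -930809]ᵀ.
Determinant 6·309595 − 763² = 1275401.
a = ((-2300)·309595 − 763·(-930809))/1275401 = -1861233/1275401; b = (6·(-930809) − 763·(-2300))/1275401 = -3829954/1275401.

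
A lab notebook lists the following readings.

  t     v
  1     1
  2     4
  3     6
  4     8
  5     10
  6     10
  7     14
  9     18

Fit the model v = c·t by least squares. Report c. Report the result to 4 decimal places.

MᵀM·[c]ᵀ = Mᵀv reads: 221·c = 429.
(Σt·t = 221, Σt·v = 429.)
c = 429/221 = 1.94118.

c = 1.9412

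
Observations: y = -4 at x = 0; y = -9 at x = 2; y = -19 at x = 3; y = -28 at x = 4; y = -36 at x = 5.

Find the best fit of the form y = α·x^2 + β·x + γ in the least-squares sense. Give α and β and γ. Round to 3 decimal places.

α = -0.958, β = -1.923, γ = -3.470

With design matrix A, AᵀA = [[978, 224, 54]; [224, 54, 14]; [54, 14, 5]] and Aᵀy = [-1555, -367, -96]ᵀ.
Row-reducing yields α = -1301/1358, β = -373/194, γ = -2356/679.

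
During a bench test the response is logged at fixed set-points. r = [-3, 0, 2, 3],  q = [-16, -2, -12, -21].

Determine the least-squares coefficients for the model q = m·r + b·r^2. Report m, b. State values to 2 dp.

Setting ∂/∂m … = 0 gives: 22·m + 8·b = -39;  8·m + 178·b = -381.
(Σr·r = 22, Σr·r^2 = 8, Σr^2·r^2 = 178, Σr·q = -39, Σr^2·q = -381.)
det = 22·178 − 8² = 3852.
m = ((-39)·178 − 8·(-381))/3852 = -649/642; b = (22·(-381) − 8·(-39))/3852 = -1345/642.

m = -1.01, b = -2.10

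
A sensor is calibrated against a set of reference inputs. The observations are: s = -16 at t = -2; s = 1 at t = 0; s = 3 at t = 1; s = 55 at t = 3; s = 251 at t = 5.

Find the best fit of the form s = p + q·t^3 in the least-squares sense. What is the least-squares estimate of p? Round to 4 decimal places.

The normal system AᵀA·[p, q]ᵀ = Aᵀs is [[5, 145]; [145, 16419]]·[p, q]ᵀ = [294, 32991]ᵀ.
Δ = 5·16419 − 145² = 61070.
p = (294·16419 − 145·32991)/61070 = 43491/61070; q = (5·32991 − 145·294)/61070 = 24465/12214.

p = 0.7121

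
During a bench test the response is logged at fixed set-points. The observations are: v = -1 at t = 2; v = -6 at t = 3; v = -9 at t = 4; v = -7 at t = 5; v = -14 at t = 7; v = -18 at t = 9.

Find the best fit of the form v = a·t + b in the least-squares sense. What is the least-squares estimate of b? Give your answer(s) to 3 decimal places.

b = 2.010

The normal equations are: 184·a + 30·b = -351;  30·a + 6·b = -55.
(Σt·t = 184, Σt = 30, Σ1 = 6, Σt·v = -351, Σv = -55.)
det = 184·6 − 30² = 204.
a = ((-351)·6 − 30·(-55))/204 = -38/17; b = (184·(-55) − 30·(-351))/204 = 205/102.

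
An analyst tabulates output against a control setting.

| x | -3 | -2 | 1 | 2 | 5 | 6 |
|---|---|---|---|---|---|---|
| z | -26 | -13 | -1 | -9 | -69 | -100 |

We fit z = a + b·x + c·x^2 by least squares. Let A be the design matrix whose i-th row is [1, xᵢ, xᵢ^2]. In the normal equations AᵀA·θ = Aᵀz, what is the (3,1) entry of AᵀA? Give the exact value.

Row 3 ↔ basis x^2, column 1 ↔ basis 1, so (AᵀA)_{3,1} = Σᵢ x^2 = (9)·(1) + (4)·(1) + (1)·(1) + (4)·(1) + (25)·(1) + (36)·(1) = 79.

79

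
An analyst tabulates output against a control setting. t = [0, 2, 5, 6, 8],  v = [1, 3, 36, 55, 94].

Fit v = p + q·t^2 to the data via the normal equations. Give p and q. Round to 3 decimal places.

Normal-equation sums: Σ1 = 5, Σt^2 = 129, Σt^2·t^2 = 6033.
For Mᵀv: Σv = 189, Σt^2·v = 8908.
Eliminating q: 6033·(row 1) − 129·(row 2) gives 13524·p = 6033·189 − 129·8908 = -8895, so p = -2965/4508.
Then q = (8908 − 129·(-2965/4508))/6033 = 20159/13524.

p = -0.658, q = 1.491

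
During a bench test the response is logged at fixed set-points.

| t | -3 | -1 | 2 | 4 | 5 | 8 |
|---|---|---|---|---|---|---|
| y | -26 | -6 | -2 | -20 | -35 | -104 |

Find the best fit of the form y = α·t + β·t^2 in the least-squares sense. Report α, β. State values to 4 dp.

Normal-equation sums: Σt·t = 119, Σt·t^2 = 681, Σt^2·t^2 = 5075.
Moment sums: Σt·y = -1007, Σt^2·y = -8099.
XᵀX·[α, β]ᵀ = Xᵀy becomes [[119, 681]; [681, 5075]]·[α, β]ᵀ = [-1007, -8099]ᵀ.
Eliminating β: 5075·(row 1) − 681·(row 2) gives 140164·α = 5075·(-1007) − 681·(-8099) = 404894, so α = 202447/70082.
Then β = ((-8099) − 681·(202447/70082))/5075 = -139007/70082.

α = 2.8887, β = -1.9835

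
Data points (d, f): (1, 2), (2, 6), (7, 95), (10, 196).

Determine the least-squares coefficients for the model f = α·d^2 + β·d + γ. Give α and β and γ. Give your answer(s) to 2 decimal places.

α = 2.03, β = -0.72, γ = 0.10

Entries of MᵀM: Σd^2·d^2 = 12418, Σd^2·d = 1352, Σd^2 = 154, Σd·d = 154, Σd = 20, Σ1 = 4.
Moment sums: Σd^2·f = 24281, Σd·f = 2639, Σf = 299.
Inverting the 3×3 Gram matrix, [α, β, γ]ᵀ = [7915/3894, -937/1298, 202/1947]ᵀ.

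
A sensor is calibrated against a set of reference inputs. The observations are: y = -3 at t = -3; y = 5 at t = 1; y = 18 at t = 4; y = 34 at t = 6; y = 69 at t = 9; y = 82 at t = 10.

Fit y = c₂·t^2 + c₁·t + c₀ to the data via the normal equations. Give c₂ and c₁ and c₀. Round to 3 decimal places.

c₂ = 0.574, c₁ = 2.450, c₀ = -0.117

Compute the Gram sums: Σt^2·t^2 = 18195, Σt^2·t = 1983, Σt^2 = 243, Σt·t = 243, Σt = 27, Σ1 = 6.
Moment sums: Σt^2·y = 15279, Σt·y = 1731, Σy = 205.
So XᵀX·[c₂, c₁, c₀]ᵀ = Xᵀy: [[18195, 1983, 243]; [1983, 243, 27]; [243, 27, 6]]·[c₂, c₁, c₀]ᵀ = [15279, 1731, 205]ᵀ.
Inverting the 3×3 Gram matrix, [c₂, c₁, c₀]ᵀ = [3569/6215, 15228/6215, -2174/18645]ᵀ.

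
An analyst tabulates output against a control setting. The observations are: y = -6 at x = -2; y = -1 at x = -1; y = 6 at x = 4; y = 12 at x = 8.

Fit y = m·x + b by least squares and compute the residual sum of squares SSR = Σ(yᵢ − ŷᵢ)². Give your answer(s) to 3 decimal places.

SSR = 5.776

AᵀA·[m, b]ᵀ = Aᵀy reads: 85·m + 9·b = 133;  9·m + 4·b = 11.
Δ = 85·4 − 9² = 259.
m = (133·4 − 9·11)/259 = 433/259; b = (85·11 − 9·133)/259 = -262/259.
Residuals: -426/259, 436/259, 12/37, -94/259; SSR = 1496/259.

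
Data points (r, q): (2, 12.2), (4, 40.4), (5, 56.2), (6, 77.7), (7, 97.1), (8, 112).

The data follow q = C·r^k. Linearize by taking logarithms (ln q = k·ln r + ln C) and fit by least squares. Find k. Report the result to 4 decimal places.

k = 1.6225

Linearized form: ln q = k·ln r + ln C. From the 6 transformed points,
Σln r = 9.5060, Σ(ln r)² = 16.3136, Σln q = 23.8763, Σln r·ln q = 39.8609.
Equations: 16.3136·k + 9.5060·ln C = 39.8609;  9.5060·k + 6·ln C = 23.8763.
Slope k = (n·Σln r·ln q − Σln r·Σln q)/(n·Σ(ln r)² − (Σln r)²) = (6·39.8609 − 9.5060·23.8763)/7.5177 = 1.62254; ln C = (Σln q − k·Σln r)/n = 1.40874.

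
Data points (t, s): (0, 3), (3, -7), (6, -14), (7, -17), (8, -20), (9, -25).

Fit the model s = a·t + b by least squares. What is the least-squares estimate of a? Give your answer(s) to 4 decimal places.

a = -2.9391

The normal equations are: 239·a + 33·b = -609;  33·a + 6·b = -80.
det = 239·6 − 33² = 345.
a = ((-609)·6 − 33·(-80))/345 = -338/115; b = (239·(-80) − 33·(-609))/345 = 977/345.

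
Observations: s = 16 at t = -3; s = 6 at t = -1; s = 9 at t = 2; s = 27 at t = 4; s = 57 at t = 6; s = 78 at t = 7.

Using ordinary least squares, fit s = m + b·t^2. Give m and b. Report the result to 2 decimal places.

Entries of AᵀA: Σ1 = 6, Σt^2 = 115, Σt^2·t^2 = 4051.
And Σs = 193, Σt^2·s = 6492.
Eliminating b: 4051·(row 1) − 115·(row 2) gives 11081·m = 4051·193 − 115·6492 = 35263, so m = 35263/11081.
Then b = (6492 − 115·(35263/11081))/4051 = 16757/11081.

m = 3.18, b = 1.51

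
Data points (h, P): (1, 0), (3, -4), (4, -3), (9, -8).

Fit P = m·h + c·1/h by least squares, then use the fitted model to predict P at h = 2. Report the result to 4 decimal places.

Normal-equation sums: Σh·h = 107, Σh·1/h = 4, Σ1/h·1/h = 1537/1296.
And Σh·P = -96, Σ1/h·P = -107/36.
Determinant 107·(1537/1296) − 4² = 143723/1296.
m = ((-96)·(1537/1296) − 4·(-107/36))/(143723/1296) = -132144/143723; c = (107·(-107/36) − 4·(-96))/(143723/1296) = 85500/143723.
At h = 2: P̂ = (-132144/143723)·(2) + (85500/143723)·(1/2) = -221538/143723.

P̂ = -1.5414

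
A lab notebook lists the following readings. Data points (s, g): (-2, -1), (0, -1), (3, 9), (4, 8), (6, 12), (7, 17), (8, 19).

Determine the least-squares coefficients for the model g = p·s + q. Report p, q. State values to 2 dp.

p = 2.09, q = 1.25

With design matrix X, XᵀX = [[178, 26]; [26, 7]] and Xᵀg = [404, 63]ᵀ.
Eliminating q: 7·(row 1) − 26·(row 2) gives 570·p = 7·404 − 26·63 = 1190, so p = 119/57.
Then q = (63 − 26·(119/57))/7 = 71/57.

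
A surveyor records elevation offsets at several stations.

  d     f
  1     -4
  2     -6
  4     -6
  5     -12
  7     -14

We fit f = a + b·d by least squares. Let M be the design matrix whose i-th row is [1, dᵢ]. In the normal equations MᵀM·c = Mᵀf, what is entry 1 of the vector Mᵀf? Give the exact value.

-42

Entry 1 ↔ basis 1, so (Mᵀf)_{1} = Σᵢ fᵢ = (1)·(-4) + (1)·(-6) + (1)·(-6) + (1)·(-12) + (1)·(-14) = -42.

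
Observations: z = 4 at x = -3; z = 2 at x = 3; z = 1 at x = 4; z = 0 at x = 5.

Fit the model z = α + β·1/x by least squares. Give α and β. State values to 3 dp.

α = 2.244, β = -4.393

Sums needed: Σ1 = 4, Σ1/x = 9/20, Σ1/x·1/x = 1169/3600.
And Σz = 7, Σ1/x·z = -5/12.
Normal equations: [[4, 9/20]; [9/20, 1169/3600]]·[α, β]ᵀ = [7, -5/12]ᵀ.
Eliminating β: (1169/3600)·(row 1) − (9/20)·(row 2) gives (3947/3600)·α = (1169/3600)·7 − (9/20)·(-5/12) = 4429/1800, so α = 8858/3947.
Then β = ((-5/12) − (9/20)·(8858/3947))/(1169/3600) = -17340/3947.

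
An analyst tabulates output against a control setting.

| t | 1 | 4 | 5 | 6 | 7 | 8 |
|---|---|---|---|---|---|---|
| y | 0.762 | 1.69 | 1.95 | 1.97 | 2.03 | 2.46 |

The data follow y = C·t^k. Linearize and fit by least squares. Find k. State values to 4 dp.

k = 0.5387

Linearized form: ln y = k·ln t + ln C. From the 6 transformed points,
XᵀX = [[15.8331, 8.8128]; [8.8128, 6]], rhs = [6.2667, 3.2070]ᵀ  (here Σln t = 8.8128, Σ(ln t)² = 15.8331, Σln y = 3.2070, Σln t·ln y = 6.2667).
Solving (det = 17.3327): k = 0.53874, ln C = -0.25681.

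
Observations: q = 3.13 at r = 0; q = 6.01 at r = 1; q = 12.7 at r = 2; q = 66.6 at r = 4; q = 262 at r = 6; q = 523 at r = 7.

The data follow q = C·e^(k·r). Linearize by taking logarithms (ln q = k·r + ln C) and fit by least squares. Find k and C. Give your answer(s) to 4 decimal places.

k = 0.7430, C = 3.0261

With ln qᵢ as the transformed response and rᵢ as the regressor:
Σr = 20.0000, Σ(r)² = 106.0000, Σln q = 21.5027, Σr·ln q = 100.8986.
Normal system: [[106.0000, 20.0000]; [20.0000, 6]]·[k, ln C]ᵀ = [100.8986, 21.5027]ᵀ.
Slope k = (n·Σr·ln q − Σr·Σln q)/(n·Σ(r)² − (Σr)²) = (6·100.8986 − 20.0000·21.5027)/236.0000 = 0.74296; ln C = (Σln q − k·Σr)/n = 1.10726, so C = exp(1.10726) = 3.02606.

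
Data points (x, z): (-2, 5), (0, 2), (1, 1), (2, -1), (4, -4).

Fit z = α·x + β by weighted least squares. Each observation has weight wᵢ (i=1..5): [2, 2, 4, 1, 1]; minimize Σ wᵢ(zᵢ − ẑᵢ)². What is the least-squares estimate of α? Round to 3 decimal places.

α = -1.472

With design matrix A, AᵀWA = [[32, 6]; [6, 10]] and AᵀWz = [-34, 13]ᵀ.
Eliminating β: 10·(row 1) − 6·(row 2) gives 284·α = 10·(-34) − 6·13 = -418, so α = -209/142.
Then β = (13 − 6·(-209/142))/10 = 155/71.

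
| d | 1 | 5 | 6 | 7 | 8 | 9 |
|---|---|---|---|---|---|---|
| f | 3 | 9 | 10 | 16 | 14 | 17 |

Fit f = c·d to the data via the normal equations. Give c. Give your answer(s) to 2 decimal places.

c = 1.89

Entries of MᵀM: Σd·d = 256.
Moment sums: Σd·f = 485.
MᵀM·[c]ᵀ = Mᵀf becomes [[256]]·[c]ᵀ = [485]ᵀ.
Hence c = 485 / 256 ≈ 1.89453.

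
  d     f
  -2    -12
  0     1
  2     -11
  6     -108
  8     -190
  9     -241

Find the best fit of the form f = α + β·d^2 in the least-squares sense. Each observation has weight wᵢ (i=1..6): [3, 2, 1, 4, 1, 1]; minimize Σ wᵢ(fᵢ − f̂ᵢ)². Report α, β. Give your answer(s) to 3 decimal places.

Sums needed: Σwᵢ·1 = 12, Σwᵢ·d^2 = 305, Σwᵢ·d^2·d^2 = 15905.
And Σwᵢ·f = -908, Σwᵢ·d^2·f = -47421.
Normal equations: [[12, 305]; [305, 15905]]·[α, β]ᵀ = [-908, -47421]ᵀ.
Eliminating β: 15905·(row 1) − 305·(row 2) gives 97835·α = 15905·(-908) − 305·(-47421) = 21665, so α = 4333/19567.
Then β = ((-47421) − 305·(4333/19567))/15905 = -292112/97835.

α = 0.221, β = -2.986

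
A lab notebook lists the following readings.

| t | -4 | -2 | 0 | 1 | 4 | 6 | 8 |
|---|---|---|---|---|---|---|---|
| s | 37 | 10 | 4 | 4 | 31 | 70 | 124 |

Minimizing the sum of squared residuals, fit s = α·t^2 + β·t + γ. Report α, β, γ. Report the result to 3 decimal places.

Entries of AᵀA: Σt^2·t^2 = 5921, Σt^2·t = 721, Σt^2 = 137, Σt·t = 137, Σt = 13, Σ1 = 7.
Moment sums: Σt^2·s = 11588, Σt·s = 1372, Σs = 280.
AᵀA·[α, β, γ]ᵀ = Aᵀs becomes [[5921, 721, 137]; [721, 137, 13]; [137, 13, 7]]·[α, β, γ]ᵀ = [11588, 1372, 280]ᵀ.
Row-reducing yields α = 21278/10787, β = -284/469, γ = 27170/10787.

α = 1.973, β = -0.606, γ = 2.519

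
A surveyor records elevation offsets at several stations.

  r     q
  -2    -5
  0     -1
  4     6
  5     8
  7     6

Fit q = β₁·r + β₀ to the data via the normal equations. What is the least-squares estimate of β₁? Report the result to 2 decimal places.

Forming XᵀX = [[94, 14]; [14, 5]] and Xᵀq = [116, 14]ᵀ gives XᵀX·[β₁, β₀]ᵀ = Xᵀq.
Δ = 94·5 − 14² = 274.
β₁ = (116·5 − 14·14)/274 = 192/137; β₀ = (94·14 − 14·116)/274 = -154/137.

β₁ = 1.40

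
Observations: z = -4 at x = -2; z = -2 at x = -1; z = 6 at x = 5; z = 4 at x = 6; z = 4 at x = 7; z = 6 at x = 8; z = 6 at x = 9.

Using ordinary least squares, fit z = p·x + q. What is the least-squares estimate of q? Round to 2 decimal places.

Forming AᵀA = [[260, 32]; [32, 7]] and Aᵀz = [194, 20]ᵀ gives AᵀA·[p, q]ᵀ = Aᵀz.
det = 260·7 − 32² = 796.
p = (194·7 − 32·20)/796 = 359/398; q = (260·20 − 32·194)/796 = -252/199.

q = -1.27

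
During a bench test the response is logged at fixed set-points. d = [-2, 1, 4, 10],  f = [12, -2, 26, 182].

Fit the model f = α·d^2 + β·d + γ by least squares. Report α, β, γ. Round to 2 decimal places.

α = 2.01, β = -1.79, γ = -0.32

Normal-equation sums: Σd^2·d^2 = 10273, Σd^2·d = 1057, Σd^2 = 121, Σd·d = 121, Σd = 13, Σ1 = 4.
Right-hand side: Σd^2·f = 18662, Σd·f = 1898, Σf = 218.
MᵀM·[α, β, γ]ᵀ = Mᵀf becomes [[10273, 1057, 121]; [1057, 121, 13]; [121, 13, 4]]·[α, β, γ]ᵀ = [18662, 1898, 218]ᵀ.
Row-reducing yields α = 397/198, β = -1777/990, γ = -158/495.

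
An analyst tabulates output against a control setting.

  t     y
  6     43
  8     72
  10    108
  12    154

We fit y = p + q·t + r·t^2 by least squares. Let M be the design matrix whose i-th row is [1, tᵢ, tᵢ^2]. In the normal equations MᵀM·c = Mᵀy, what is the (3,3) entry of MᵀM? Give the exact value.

36128

Row 3 ↔ basis t^2, column 3 ↔ basis t^2, so (MᵀM)_{3,3} = Σᵢ (t^2)·(t^2) = (36)·(36) + (64)·(64) + (100)·(100) + (144)·(144) = 36128.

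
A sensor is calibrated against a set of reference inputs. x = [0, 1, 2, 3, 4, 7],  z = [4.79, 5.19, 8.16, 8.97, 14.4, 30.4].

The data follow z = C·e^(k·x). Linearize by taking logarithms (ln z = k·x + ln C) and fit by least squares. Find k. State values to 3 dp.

k = 0.276

With ln zᵢ as the transformed response and xᵢ as the regressor:
XᵀX = [[79.0000, 17.0000]; [17.0000, 6]], rhs = [46.9969, 13.5881]ᵀ  (here Σx = 17.0000, Σ(x)² = 79.0000, Σln z = 13.5881, Σx·ln z = 46.9969).
Δ = 79.0000·6 − (17.0000)² = 185.0000; k = (46.9969·6 − 17.0000·13.5881)/185.0000 = 0.27559, ln C = (79.0000·13.5881 − 17.0000·46.9969)/185.0000 = 1.48384.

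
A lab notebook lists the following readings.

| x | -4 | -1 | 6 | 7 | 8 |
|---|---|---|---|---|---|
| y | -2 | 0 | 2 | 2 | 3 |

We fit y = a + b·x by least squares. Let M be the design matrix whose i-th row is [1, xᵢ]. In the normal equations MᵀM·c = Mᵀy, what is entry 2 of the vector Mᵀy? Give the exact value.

Entry 2 ↔ basis x, so (Mᵀy)_{2} = Σᵢ (x)·yᵢ = (-4)·(-2) + (-1)·(0) + (6)·(2) + (7)·(2) + (8)·(3) = 58.

58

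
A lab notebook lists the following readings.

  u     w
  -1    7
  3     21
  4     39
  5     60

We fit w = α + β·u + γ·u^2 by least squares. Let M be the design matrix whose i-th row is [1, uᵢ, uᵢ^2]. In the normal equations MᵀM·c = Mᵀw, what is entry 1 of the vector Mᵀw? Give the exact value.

127

Entry 1 ↔ basis 1, so (Mᵀw)_{1} = Σᵢ wᵢ = (1)·(7) + (1)·(21) + (1)·(39) + (1)·(60) = 127.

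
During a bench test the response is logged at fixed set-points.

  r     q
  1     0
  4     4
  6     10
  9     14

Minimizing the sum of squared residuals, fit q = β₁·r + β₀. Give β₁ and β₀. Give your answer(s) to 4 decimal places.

β₁ = 1.8235, β₀ = -2.1176

With design matrix X, XᵀX = [[134, 20]; [20, 4]] and Xᵀq = [202, 28]ᵀ.
Determinant 134·4 − 20² = 136.
β₁ = (202·4 − 20·28)/136 = 31/17; β₀ = (134·28 − 20·202)/136 = -36/17.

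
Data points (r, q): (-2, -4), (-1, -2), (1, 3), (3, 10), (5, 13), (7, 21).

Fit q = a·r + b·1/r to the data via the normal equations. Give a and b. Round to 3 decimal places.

a = 2.907, b = -0.624

With design matrix A, AᵀA = [[89, 6]; [6, 106789/44100]] and Aᵀq = [255, 239/15]ᵀ.
Determinant 89·(106789/44100) − 6² = 7916621/44100.
a = (255·(106789/44100) − 6·(239/15))/(7916621/44100) = 23015235/7916621; b = (89·(239/15) − 6·255)/(7916621/44100) = -4936260/7916621.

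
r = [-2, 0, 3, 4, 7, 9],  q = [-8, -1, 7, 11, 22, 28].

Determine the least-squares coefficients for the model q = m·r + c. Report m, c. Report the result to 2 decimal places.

Entries of XᵀX: Σr·r = 159, Σr = 21, Σ1 = 6.
Right-hand side: Σr·q = 487, Σq = 59.
Normal equations: [[159, 21]; [21, 6]]·[m, c]ᵀ = [487, 59]ᵀ.
Eliminating c: 6·(row 1) − 21·(row 2) gives 513·m = 6·487 − 21·59 = 1683, so m = 187/57.
Then c = (59 − 21·(187/57))/6 = -94/57.

m = 3.28, c = -1.65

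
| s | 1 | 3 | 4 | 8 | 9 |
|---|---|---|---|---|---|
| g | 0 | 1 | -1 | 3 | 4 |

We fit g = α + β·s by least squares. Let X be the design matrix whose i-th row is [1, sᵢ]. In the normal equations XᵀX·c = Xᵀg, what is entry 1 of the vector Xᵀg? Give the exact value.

Entry 1 ↔ basis 1, so (Xᵀg)_{1} = Σᵢ gᵢ = (1)·(0) + (1)·(1) + (1)·(-1) + (1)·(3) + (1)·(4) = 7.

7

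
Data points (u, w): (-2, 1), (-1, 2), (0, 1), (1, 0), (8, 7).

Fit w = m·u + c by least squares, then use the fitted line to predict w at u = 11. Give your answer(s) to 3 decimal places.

Setting ∂/∂m … = 0 gives: 70·m + 6·c = 52;  6·m + 5·c = 11.
(Σu·u = 70, Σu = 6, Σ1 = 5, Σu·w = 52, Σw = 11.)
Eliminating c: 5·(row 1) − 6·(row 2) gives 314·m = 5·52 − 6·11 = 194, so m = 97/157.
Then c = (11 − 6·(97/157))/5 = 229/157.
At u = 11: ŵ = (97/157)·(11) + (229/157)·(1) = 1296/157.

ŵ = 8.255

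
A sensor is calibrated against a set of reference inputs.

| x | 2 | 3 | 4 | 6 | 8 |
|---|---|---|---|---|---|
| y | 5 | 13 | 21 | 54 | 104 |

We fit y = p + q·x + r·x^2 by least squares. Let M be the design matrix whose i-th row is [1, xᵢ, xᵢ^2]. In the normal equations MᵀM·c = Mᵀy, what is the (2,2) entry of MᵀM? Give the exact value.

129

Row 2 ↔ basis x, column 2 ↔ basis x, so (MᵀM)_{2,2} = Σᵢ (x)·(x) = (2)·(2) + (3)·(3) + (4)·(4) + (6)·(6) + (8)·(8) = 129.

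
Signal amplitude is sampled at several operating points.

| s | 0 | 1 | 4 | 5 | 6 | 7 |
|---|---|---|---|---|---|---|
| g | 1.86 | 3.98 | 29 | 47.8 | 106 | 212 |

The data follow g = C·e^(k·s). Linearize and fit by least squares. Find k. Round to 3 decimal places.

Linearized form: ln g = k·s + ln C. From the 6 transformed points,
Σs = 23.0000, Σ(s)² = 127.0000, Σln g = 19.2562, Σs·ln g = 99.6623.
Equations: 127.0000·k + 23.0000·ln C = 99.6623;  23.0000·k + 6·ln C = 19.2562.
Δ = 127.0000·6 − (23.0000)² = 233.0000; k = (99.6623·6 − 23.0000·19.2562)/233.0000 = 0.66558, ln C = (127.0000·19.2562 − 23.0000·99.6623)/233.0000 = 0.65796.

k = 0.666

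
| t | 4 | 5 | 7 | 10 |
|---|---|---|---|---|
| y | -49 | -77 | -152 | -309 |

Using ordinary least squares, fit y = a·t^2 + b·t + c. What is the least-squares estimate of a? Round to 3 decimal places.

With design matrix M, MᵀM = [[13282, 1532, 190]; [1532, 190, 26]; [190, 26, 4]] and Mᵀy = [-41057, -4735, -587]ᵀ.
Row-reducing yields a = -397/132, b = -5/4, c = 559/132.

a = -3.008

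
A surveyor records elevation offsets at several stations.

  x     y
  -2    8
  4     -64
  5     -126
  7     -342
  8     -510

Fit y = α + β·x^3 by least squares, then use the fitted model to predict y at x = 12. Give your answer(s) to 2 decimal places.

From the data, Σ1 = 5, Σx^3 = 1036, Σx^3·x^3 = 399578.
And Σy = -1034, Σx^3·y = -398336.
Determinant 5·399578 − 1036² = 924594.
α = ((-1034)·399578 − 1036·(-398336))/924594 = -243778/462297; β = (5·(-398336) − 1036·(-1034))/924594 = -460228/462297.
At x = 12: ŷ = (-243778/462297)·(1) + (-460228/462297)·(1728) = -795517762/462297.

ŷ = -1720.79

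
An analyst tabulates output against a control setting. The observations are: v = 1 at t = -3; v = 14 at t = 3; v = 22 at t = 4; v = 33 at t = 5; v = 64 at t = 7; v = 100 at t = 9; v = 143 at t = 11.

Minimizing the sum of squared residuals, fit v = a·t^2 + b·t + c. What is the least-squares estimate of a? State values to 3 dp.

AᵀA·[a, b, c]ᵀ = Aᵀv reads: 24646·a + 2592·b + 310·c = 29851;  2592·a + 310·b + 36·c = 3213;  310·a + 36·b + 7·c = 377.
(Σt^2·t^2 = 24646, Σt^2·t = 2592, Σt^2 = 310, Σt·t = 310, Σt = 36, Σ1 = 7, Σt^2·v = 29851, Σt·v = 3213, Σv = 377.)
Inverting the 3×3 Gram matrix, [a, b, c]ᵀ = [1299553/1286898, 916005/428966, -1187816/643449]ᵀ.

a = 1.010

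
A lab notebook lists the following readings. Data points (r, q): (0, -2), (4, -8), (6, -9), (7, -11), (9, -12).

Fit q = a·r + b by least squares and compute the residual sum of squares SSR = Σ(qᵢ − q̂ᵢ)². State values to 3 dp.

The normal system AᵀA·[a, b]ᵀ = Aᵀq is [[182, 26]; [26, 5]]·[a, b]ᵀ = [-271, -42]ᵀ.
Eliminating b: 5·(row 1) − 26·(row 2) gives 234·a = 5·(-271) − 26·(-42) = -263, so a = -263/234.
Then b = ((-42) − 26·(-263/234))/5 = -23/9.
Residuals: 5/9, -37/39, 35/117, -15/26, 157/234; SSR = 487/234.

SSR = 2.081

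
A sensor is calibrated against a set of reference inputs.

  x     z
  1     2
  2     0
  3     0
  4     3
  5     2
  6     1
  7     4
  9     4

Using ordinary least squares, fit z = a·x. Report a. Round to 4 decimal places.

With design matrix M, MᵀM = [[221]] and Mᵀz = [94]ᵀ.
a = 94/221 = 0.425339.

a = 0.4253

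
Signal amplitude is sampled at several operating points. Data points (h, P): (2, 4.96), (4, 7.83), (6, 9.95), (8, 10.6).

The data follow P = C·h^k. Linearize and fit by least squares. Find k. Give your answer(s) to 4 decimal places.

Let Y = ln P. Fitting Y = k·ln h + ln C by least squares:
AᵀA = [[9.9367, 5.9506]; [5.9506, 4]], rhs = [12.9889, 8.3178]ᵀ  (here Σln h = 5.9506, Σ(ln h)² = 9.9367, Σln P = 8.3178, Σln h·ln P = 12.9889).
Slope k = (n·Σln h·ln P − Σln h·Σln P)/(n·Σ(ln h)² − (Σln h)²) = (4·12.9889 − 5.9506·8.3178)/4.3368 = 0.56710; ln C = (Σln P − k·Σln h)/n = 1.23580.

k = 0.5671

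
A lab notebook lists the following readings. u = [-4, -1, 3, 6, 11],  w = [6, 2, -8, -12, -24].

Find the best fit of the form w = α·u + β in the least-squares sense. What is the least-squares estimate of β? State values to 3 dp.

β = -1.157

Compute the Gram sums: Σu·u = 183, Σu = 15, Σ1 = 5.
And Σu·w = -386, Σw = -36.
Δ = 183·5 − 15² = 690.
α = ((-386)·5 − 15·(-36))/690 = -139/69; β = (183·(-36) − 15·(-386))/690 = -133/115.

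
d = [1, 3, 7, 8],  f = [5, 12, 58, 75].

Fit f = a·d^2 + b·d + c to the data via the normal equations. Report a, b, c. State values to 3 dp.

a = 1.275, b = -1.413, c = 5.019

Setting ∂/∂a … = 0 gives: 6579·a + 883·b + 123·c = 7755;  883·a + 123·b + 19·c = 1047;  123·a + 19·b + 4·c = 150.
(Σd^2·d^2 = 6579, Σd^2·d = 883, Σd^2 = 123, Σd·d = 123, Σd = 19, Σ1 = 4, Σd^2·f = 7755, Σd·f = 1047, Σf = 150.)
Solving the 3×3 system (Gaussian elimination) gives a = 2985/2342, b = -3309/2342, c = 5877/1171.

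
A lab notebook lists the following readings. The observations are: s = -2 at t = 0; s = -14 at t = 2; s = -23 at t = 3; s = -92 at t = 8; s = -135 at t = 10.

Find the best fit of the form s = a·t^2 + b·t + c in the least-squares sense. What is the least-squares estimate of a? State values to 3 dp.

Sums needed: Σt^2·t^2 = 14193, Σt^2·t = 1547, Σt^2 = 177, Σt·t = 177, Σt = 23, Σ1 = 5.
For Aᵀs: Σt^2·s = -19651, Σt·s = -2183, Σs = -266.
Normal equations: [[14193, 1547, 177]; [1547, 177, 23]; [177, 23, 5]]·[a, b, c]ᵀ = [-19651, -2183, -266]ᵀ.
Inverting the 3×3 Gram matrix, [a, b, c]ᵀ = [-32069/34276, -131801/34276, -20489/8569]ᵀ.

a = -0.936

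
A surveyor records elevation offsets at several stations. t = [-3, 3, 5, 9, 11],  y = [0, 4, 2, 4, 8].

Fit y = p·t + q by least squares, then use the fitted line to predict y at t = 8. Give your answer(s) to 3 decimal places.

ŷ = 5.000

The normal equations are: 245·p + 25·q = 146;  25·p + 5·q = 18.
(Σt·t = 245, Σt = 25, Σ1 = 5, Σt·y = 146, Σy = 18.)
Δ = 245·5 − 25² = 600.
p = (146·5 − 25·18)/600 = 7/15; q = (245·18 − 25·146)/600 = 19/15.
At t = 8: ŷ = (7/15)·(8) + (19/15)·(1) = 5.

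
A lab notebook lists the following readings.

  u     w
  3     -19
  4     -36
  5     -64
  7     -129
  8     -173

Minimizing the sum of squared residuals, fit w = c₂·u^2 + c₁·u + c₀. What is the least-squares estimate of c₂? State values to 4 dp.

c₂ = -2.9692

Setting ∂/∂c₂ … = 0 gives: 7459·c₂ + 1071·c₁ + 163·c₀ = -19740;  1071·c₂ + 163·c₁ + 27·c₀ = -2808;  163·c₂ + 27·c₁ + 5·c₀ = -421.
(Σu^2·u^2 = 7459, Σu^2·u = 1071, Σu^2 = 163, Σu·u = 163, Σu = 27, Σ1 = 5, Σu^2·w = -19740, Σu·w = -2808, Σw = -421.)
Row-reducing yields c₂ = -1829/616, c₁ = 1143/616, c₀ = 793/308.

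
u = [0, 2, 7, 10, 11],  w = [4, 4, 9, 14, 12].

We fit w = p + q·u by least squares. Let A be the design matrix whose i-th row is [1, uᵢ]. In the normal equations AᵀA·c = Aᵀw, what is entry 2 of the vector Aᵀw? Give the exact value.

343

Entry 2 ↔ basis u, so (Aᵀw)_{2} = Σᵢ (u)·wᵢ = (0)·(4) + (2)·(4) + (7)·(9) + (10)·(14) + (11)·(12) = 343.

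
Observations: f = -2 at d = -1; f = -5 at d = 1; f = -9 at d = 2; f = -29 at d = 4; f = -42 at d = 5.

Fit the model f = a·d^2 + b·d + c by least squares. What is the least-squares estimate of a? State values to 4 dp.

Compute the Gram sums: Σd^2·d^2 = 899, Σd^2·d = 197, Σd^2 = 47, Σd·d = 47, Σd = 11, Σ1 = 5.
Moment sums: Σd^2·f = -1557, Σd·f = -347, Σf = -87.
AᵀA·[a, b, c]ᵀ = Aᵀf becomes [[899, 197, 47]; [197, 47, 11]; [47, 11, 5]]·[a, b, c]ᵀ = [-1557, -347, -87]ᵀ.
Row-reducing yields a = -106/77, b = -271/231, c = -62/33.

a = -1.3766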